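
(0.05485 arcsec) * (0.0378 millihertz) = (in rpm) 9.599e-11. Check: 1 arcsec = 4.8481368e-06 rad, so 0.05485 arcsec = 0.05485 * 4.8481368e-06 = 2.659203e-07 rad. 1 millihertz = 0.001 Hz, so 0.0378 millihertz = 0.0378 * 0.001 = 3.78e-05 Hz. Combine: 2.659203e-07 rad * 3.78e-05 Hz = 1.0051787e-11 rad/s. 1 rpm = 0.10471976 rad/s, so 1.0051787e-11 rad/s = 1.0051787e-11 / 0.10471976 = 9.59875e-11 rpm ≈ 9.599e-11 rpm (4 s.f.).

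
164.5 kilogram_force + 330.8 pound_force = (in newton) 3085. Check: 1 kilogram_force = 9.80665 N, so 164.5 kilogram_force = 164.5 * 9.80665 = 1613.1939 N. 1 pound_force = 4.4482216 N, so 330.8 pound_force = 330.8 * 4.4482216 = 1471.4717 N. Sum: 1613.1939 + 1471.4717 = 3084.6656 N. 3084.6656 N = 3084.6656 newton ≈ 3085 newton (4 s.f.).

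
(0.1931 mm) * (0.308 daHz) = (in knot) 1 mm = 0.001 m, so 0.1931 mm = 0.1931 * 0.001 = 0.0001931 m. 1 daHz = 10 Hz, so 0.308 daHz = 0.308 * 10 = 3.08 Hz. Combine: 0.0001931 m * 3.08 Hz = 0.000594748 m/s. 1 knot = 0.51444444 m/s, so 0.000594748 m/s = 0.000594748 / 0.51444444 = 0.0011560976 knot ≈ 0.001156 knot (4 s.f.). Final answer: 0.001156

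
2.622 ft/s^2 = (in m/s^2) 1 ft/s^2 = 0.3048 m/s^2, so 2.622 ft/s^2 = 2.622 * 0.3048 = 0.7991856 m/s^2. Result: 0.7991856 m/s^2 ≈ 0.7992 m/s^2 (4 s.f.). Final answer: 0.7992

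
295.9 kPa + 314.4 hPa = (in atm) 3.231. Check: 1 kPa = 1000 Pa, so 295.9 kPa = 295.9 * 1000 = 295900 Pa. 1 hPa = 100 Pa, so 314.4 hPa = 314.4 * 100 = 31440 Pa. Sum: 295900 + 31440 = 327340 Pa. 1 atm = 101325 Pa, so 327340 Pa = 327340 / 101325 = 3.2305946 atm ≈ 3.231 atm (4 s.f.).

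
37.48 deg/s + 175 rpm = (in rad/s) 1 deg/s = 0.017453293 rad/s, so 37.48 deg/s = 37.48 * 0.017453293 = 0.6541494 rad/s. 1 rpm = 0.10471976 rad/s, so 175 rpm = 175 * 0.10471976 = 18.325957 rad/s. Sum: 0.6541494 + 18.325957 = 18.980107 rad/s. Result: 18.980107 rad/s ≈ 18.98 rad/s (4 s.f.). Final answer: 18.98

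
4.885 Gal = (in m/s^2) 1 Gal = 0.01 m/s^2, so 4.885 Gal = 4.885 * 0.01 = 0.04885 m/s^2. Result: 0.04885 m/s^2. Final answer: 0.04885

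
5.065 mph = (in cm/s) 1 mph = 0.44704 m/s, so 5.065 mph = 5.065 * 0.44704 = 2.2642576 m/s. 1 cm/s = 0.01 m/s, so 2.2642576 m/s = 2.2642576 / 0.01 = 226.42576 cm/s ≈ 226.4 cm/s (4 s.f.). Final answer: 226.4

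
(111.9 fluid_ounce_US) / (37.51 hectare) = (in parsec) 1 fluid_ounce_US = 2.957353e-05 m^3, so 111.9 fluid_ounce_US = 111.9 * 2.957353e-05 = 0.003309278 m^3. 1 hectare = 10000 m^2, so 37.51 hectare = 37.51 * 10000 = 375100 m^2. Combine: 0.003309278 m^3 / 375100 m^2 = 8.8223886e-09 m. 1 parsec = 3.0856776e+16 m, so 8.8223886e-09 m = 8.8223886e-09 / 3.0856776e+16 = 2.8591414e-25 parsec ≈ 2.859e-25 parsec (4 s.f.). Final answer: 2.859e-25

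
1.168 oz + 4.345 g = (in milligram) 1 oz = 0.028349523 kg, so 1.168 oz = 1.168 * 0.028349523 = 0.033112243 kg. 1 g = 0.001 kg, so 4.345 g = 4.345 * 0.001 = 0.004345 kg. Sum: 0.033112243 + 0.004345 = 0.037457243 kg. 1 milligram = 1e-06 kg, so 0.037457243 kg = 0.037457243 / 1e-06 = 37457.243 milligram ≈ 3.746e+04 milligram (4 s.f.). Final answer: 3.746e+04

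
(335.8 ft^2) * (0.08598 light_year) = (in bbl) 1 ft^2 = 0.09290304 m^2, so 335.8 ft^2 = 335.8 * 0.09290304 = 31.196841 m^2. 1 light_year = 9.4607305e+15 m, so 0.08598 light_year = 0.08598 * 9.4607305e+15 = 8.1343361e+14 m. Combine: 31.196841 m^2 * 8.1343361e+14 m = 2.5376559e+16 m^3. 1 bbl = 0.15898729 m^3, so 2.5376559e+16 m^3 = 2.5376559e+16 / 0.15898729 = 1.5961375e+17 bbl ≈ 1.596e+17 bbl (4 s.f.). Final answer: 1.596e+17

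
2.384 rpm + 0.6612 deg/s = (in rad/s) 1 rpm = 0.10471976 rad/s, so 2.384 rpm = 2.384 * 0.10471976 = 0.2496519 rad/s. 1 deg/s = 0.017453293 rad/s, so 0.6612 deg/s = 0.6612 * 0.017453293 = 0.011540117 rad/s. Sum: 0.2496519 + 0.011540117 = 0.26119201 rad/s. Result: 0.26119201 rad/s ≈ 0.2612 rad/s (4 s.f.). Final answer: 0.2612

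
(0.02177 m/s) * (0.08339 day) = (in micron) 1.569e+08. Check: 0.02177 m/s is already in m/s. 1 day = 86400 s, so 0.08339 day = 0.08339 * 86400 = 7204.896 s. Combine: 0.02177 m/s * 7204.896 s = 156.85059 m. 1 micron = 1e-06 m, so 156.85059 m = 156.85059 / 1e-06 = 1.5685059e+08 micron ≈ 1.569e+08 micron (4 s.f.).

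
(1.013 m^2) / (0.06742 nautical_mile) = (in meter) 0.008113. Check: 1.013 m^2 is already in m^2. 1 nautical_mile = 1852 m, so 0.06742 nautical_mile = 0.06742 * 1852 = 124.86184 m. Combine: 1.013 m^2 / 124.86184 m = 0.0081129671 m. 0.0081129671 m = 0.0081129671 meter ≈ 0.008113 meter (4 s.f.).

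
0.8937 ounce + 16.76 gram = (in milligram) 4.21e+04. Check: 1 ounce = 0.028349523 kg, so 0.8937 ounce = 0.8937 * 0.028349523 = 0.025335969 kg. 1 gram = 0.001 kg, so 16.76 gram = 16.76 * 0.001 = 0.01676 kg. Sum: 0.025335969 + 0.01676 = 0.042095969 kg. 1 milligram = 1e-06 kg, so 0.042095969 kg = 0.042095969 / 1e-06 = 42095.969 milligram ≈ 4.21e+04 milligram (4 s.f.).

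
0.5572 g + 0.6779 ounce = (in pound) 1 g = 0.001 kg, so 0.5572 g = 0.5572 * 0.001 = 0.0005572 kg. 1 ounce = 0.028349523 kg, so 0.6779 ounce = 0.6779 * 0.028349523 = 0.019218142 kg. Sum: 0.0005572 + 0.019218142 = 0.019775342 kg. 1 pound = 0.45359237 kg, so 0.019775342 kg = 0.019775342 / 0.45359237 = 0.043597166 pound ≈ 0.0436 pound (4 s.f.). Final answer: 0.0436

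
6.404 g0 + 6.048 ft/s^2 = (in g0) 1 g0 = 9.80665 m/s^2, so 6.404 g0 = 6.404 * 9.80665 = 62.801787 m/s^2. 1 ft/s^2 = 0.3048 m/s^2, so 6.048 ft/s^2 = 6.048 * 0.3048 = 1.8434304 m/s^2. Sum: 62.801787 + 1.8434304 = 64.645217 m/s^2. 1 g0 = 9.80665 m/s^2, so 64.645217 m/s^2 = 64.645217 / 9.80665 = 6.5919776 g0 ≈ 6.592 g0 (4 s.f.). Final answer: 6.592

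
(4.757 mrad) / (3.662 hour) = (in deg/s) 1 mrad = 0.001 rad, so 4.757 mrad = 4.757 * 0.001 = 0.004757 rad. 1 hour = 3600 s, so 3.662 hour = 3.662 * 3600 = 13183.2 s. Combine: 0.004757 rad / 13183.2 s = 3.6083804e-07 rad/s. 1 deg/s = 0.017453293 rad/s, so 3.6083804e-07 rad/s = 3.6083804e-07 / 0.017453293 = 2.0674497e-05 deg/s ≈ 2.067e-05 deg/s (4 s.f.). Final answer: 2.067e-05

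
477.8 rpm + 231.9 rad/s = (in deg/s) 1.615e+04. Check: 1 rpm = 0.10471976 rad/s, so 477.8 rpm = 477.8 * 0.10471976 = 50.035099 rad/s. 231.9 rad/s is already in rad/s. Sum: 50.035099 + 231.9 = 281.9351 rad/s. 1 deg/s = 0.017453293 rad/s, so 281.9351 rad/s = 281.9351 / 0.017453293 = 16153.691 deg/s ≈ 1.615e+04 deg/s (4 s.f.).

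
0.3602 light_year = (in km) 3.408e+12. Check: 1 light_year = 9.4607305e+15 m, so 0.3602 light_year = 0.3602 * 9.4607305e+15 = 3.4077551e+15 m. 1 km = 1000 m, so 3.4077551e+15 m = 3.4077551e+15 / 1000 = 3.4077551e+12 km ≈ 3.408e+12 km (4 s.f.).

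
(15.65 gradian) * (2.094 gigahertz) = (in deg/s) 1 gradian = 0.015707963 rad, so 15.65 gradian = 15.65 * 0.015707963 = 0.24582963 rad. 1 gigahertz = 1e+09 Hz, so 2.094 gigahertz = 2.094 * 1e+09 = 2.094e+09 Hz. Combine: 0.24582963 rad * 2.094e+09 Hz = 5.1476724e+08 rad/s. 1 deg/s = 0.017453293 rad/s, so 5.1476724e+08 rad/s = 5.1476724e+08 / 0.017453293 = 2.949399e+10 deg/s ≈ 2.949e+10 deg/s (4 s.f.). Final answer: 2.949e+10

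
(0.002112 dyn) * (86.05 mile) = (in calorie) 0.000699. Check: 1 dyn = 1e-05 N, so 0.002112 dyn = 0.002112 * 1e-05 = 2.112e-08 N. 1 mile = 1609.344 m, so 86.05 mile = 86.05 * 1609.344 = 138484.05 m. Combine: 2.112e-08 N * 138484.05 m = 0.0029247832 J. 1 calorie = 4.184 J, so 0.0029247832 J = 0.0029247832 / 4.184 = 0.00069903995 calorie ≈ 0.000699 calorie (4 s.f.).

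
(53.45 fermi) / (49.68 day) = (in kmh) 1 fermi = 1e-15 m, so 53.45 fermi = 53.45 * 1e-15 = 5.345e-14 m. 1 day = 86400 s, so 49.68 day = 49.68 * 86400 = 4292352 s. Combine: 5.345e-14 m / 4292352 s = 1.245238e-20 m/s. 1 kmh = 0.27777778 m/s, so 1.245238e-20 m/s = 1.245238e-20 / 0.27777778 = 4.482857e-20 kmh ≈ 4.483e-20 kmh (4 s.f.). Final answer: 4.483e-20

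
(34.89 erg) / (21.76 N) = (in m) 1 erg = 1e-07 J, so 34.89 erg = 34.89 * 1e-07 = 3.489e-06 J. 21.76 N is already in N. Combine: 3.489e-06 J / 21.76 N = 1.6034007e-07 m. Result: 1.6034007e-07 m ≈ 1.603e-07 m (4 s.f.). Final answer: 1.603e-07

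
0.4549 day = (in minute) 1 day = 86400 s, so 0.4549 day = 0.4549 * 86400 = 39303.36 s. 1 minute = 60 s, so 39303.36 s = 39303.36 / 60 = 655.056 minute ≈ 655.1 minute (4 s.f.). Final answer: 655.1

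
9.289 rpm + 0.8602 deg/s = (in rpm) 1 rpm = 0.10471976 rad/s, so 9.289 rpm = 9.289 * 0.10471976 = 0.97274181 rad/s. 1 deg/s = 0.017453293 rad/s, so 0.8602 deg/s = 0.8602 * 0.017453293 = 0.015013322 rad/s. Sum: 0.97274181 + 0.015013322 = 0.98775513 rad/s. 1 rpm = 0.10471976 rad/s, so 0.98775513 rad/s = 0.98775513 / 0.10471976 = 9.4323667 rpm ≈ 9.432 rpm (4 s.f.). Final answer: 9.432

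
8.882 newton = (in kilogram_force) 8.882 newton = 8.882 N. 1 kilogram_force = 9.80665 N, so 8.882 N = 8.882 / 9.80665 = 0.90571194 kilogram_force ≈ 0.9057 kilogram_force (4 s.f.). Final answer: 0.9057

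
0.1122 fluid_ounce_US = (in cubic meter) 3.318e-06. Check: 1 fluid_ounce_US = 2.957353e-05 m^3, so 0.1122 fluid_ounce_US = 0.1122 * 2.957353e-05 = 3.31815e-06 m^3. 3.31815e-06 m^3 = 3.31815e-06 cubic meter ≈ 3.318e-06 cubic meter (4 s.f.).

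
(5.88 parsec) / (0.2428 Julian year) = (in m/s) 1 parsec = 3.0856776e+16 m, so 5.88 parsec = 5.88 * 3.0856776e+16 = 1.8143784e+17 m. 1 Julian year = 31557600 s, so 0.2428 Julian year = 0.2428 * 31557600 = 7662185.3 s. Combine: 1.8143784e+17 m / 7662185.3 s = 2.3679647e+10 m/s. Result: 2.3679647e+10 m/s ≈ 2.368e+10 m/s (4 s.f.). Final answer: 2.368e+10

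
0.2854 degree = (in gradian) 0.3171. Check: 1 degree = 0.017453293 rad, so 0.2854 degree = 0.2854 * 0.017453293 = 0.0049811697 rad. 1 gradian = 0.015707963 rad, so 0.0049811697 rad = 0.0049811697 / 0.015707963 = 0.31711111 gradian ≈ 0.3171 gradian (4 s.f.).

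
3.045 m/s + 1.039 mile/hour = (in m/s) 3.509. Check: 3.045 m/s is already in m/s. 1 mile/hour = 0.44704 m/s, so 1.039 mile/hour = 1.039 * 0.44704 = 0.46447456 m/s. Sum: 3.045 + 0.46447456 = 3.5094746 m/s. Result: 3.5094746 m/s ≈ 3.509 m/s (4 s.f.).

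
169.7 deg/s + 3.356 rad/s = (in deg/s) 362. Check: 1 deg/s = 0.017453293 rad/s, so 169.7 deg/s = 169.7 * 0.017453293 = 2.9618237 rad/s. 3.356 rad/s is already in rad/s. Sum: 2.9618237 + 3.356 = 6.3178237 rad/s. 1 deg/s = 0.017453293 rad/s, so 6.3178237 rad/s = 6.3178237 / 0.017453293 = 361.98464 deg/s ≈ 362 deg/s (4 s.f.).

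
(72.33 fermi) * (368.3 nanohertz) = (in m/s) 2.664e-20. Check: 1 fermi = 1e-15 m, so 72.33 fermi = 72.33 * 1e-15 = 7.233e-14 m. 1 nanohertz = 1e-09 Hz, so 368.3 nanohertz = 368.3 * 1e-09 = 3.683e-07 Hz. Combine: 7.233e-14 m * 3.683e-07 Hz = 2.6639139e-20 m/s. Result: 2.6639139e-20 m/s ≈ 2.664e-20 m/s (4 s.f.).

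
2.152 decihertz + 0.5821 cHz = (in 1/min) 1 decihertz = 0.1 Hz, so 2.152 decihertz = 2.152 * 0.1 = 0.2152 Hz. 1 cHz = 0.01 Hz, so 0.5821 cHz = 0.5821 * 0.01 = 0.005821 Hz. Sum: 0.2152 + 0.005821 = 0.221021 Hz. 1 1/min = 0.016666667 Hz, so 0.221021 Hz = 0.221021 / 0.016666667 = 13.26126 1/min ≈ 13.26 1/min (4 s.f.). Final answer: 13.26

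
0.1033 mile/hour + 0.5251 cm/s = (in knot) 0.09997. Check: 1 mile/hour = 0.44704 m/s, so 0.1033 mile/hour = 0.1033 * 0.44704 = 0.046179232 m/s. 1 cm/s = 0.01 m/s, so 0.5251 cm/s = 0.5251 * 0.01 = 0.005251 m/s. Sum: 0.046179232 + 0.005251 = 0.051430232 m/s. 1 knot = 0.51444444 m/s, so 0.051430232 m/s = 0.051430232 / 0.51444444 = 0.099972373 knot ≈ 0.09997 knot (4 s.f.).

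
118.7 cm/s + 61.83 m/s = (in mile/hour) 1 cm/s = 0.01 m/s, so 118.7 cm/s = 118.7 * 0.01 = 1.187 m/s. 61.83 m/s is already in m/s. Sum: 1.187 + 61.83 = 63.017 m/s. 1 mile/hour = 0.44704 m/s, so 63.017 m/s = 63.017 / 0.44704 = 140.96501 mile/hour ≈ 141 mile/hour (4 s.f.). Final answer: 141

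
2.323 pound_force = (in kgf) 1 pound_force = 4.4482216 N, so 2.323 pound_force = 2.323 * 4.4482216 = 10.333219 N. 1 kgf = 9.80665 N, so 10.333219 N = 10.333219 / 9.80665 = 1.0536951 kgf ≈ 1.054 kgf (4 s.f.). Final answer: 1.054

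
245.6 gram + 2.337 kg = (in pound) 1 gram = 0.001 kg, so 245.6 gram = 245.6 * 0.001 = 0.2456 kg. 2.337 kg is already in kg. Sum: 0.2456 + 2.337 = 2.5826 kg. 1 pound = 0.45359237 kg, so 2.5826 kg = 2.5826 / 0.45359237 = 5.6936584 pound ≈ 5.694 pound (4 s.f.). Final answer: 5.694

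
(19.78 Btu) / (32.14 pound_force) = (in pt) 1 Btu = 1055.0559 J, so 19.78 Btu = 19.78 * 1055.0559 = 20869.005 J. 1 pound_force = 4.4482216 N, so 32.14 pound_force = 32.14 * 4.4482216 = 142.96584 N. Combine: 20869.005 J / 142.96584 N = 145.97196 m. 1 pt = 0.00035277778 m, so 145.97196 m = 145.97196 / 0.00035277778 = 413778.79 pt ≈ 4.138e+05 pt (4 s.f.). Final answer: 4.138e+05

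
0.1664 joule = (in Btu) 0.1664 joule = 0.1664 J. 1 Btu = 1055.0559 J, so 0.1664 J = 0.1664 / 1055.0559 = 0.00015771677 Btu ≈ 0.0001577 Btu (4 s.f.). Final answer: 0.0001577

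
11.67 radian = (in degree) 11.67 radian = 11.67 rad. 1 degree = 0.017453293 rad, so 11.67 rad = 11.67 / 0.017453293 = 668.64175 degree ≈ 668.6 degree (4 s.f.). Final answer: 668.6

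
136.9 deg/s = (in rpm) 1 deg/s = 0.017453293 rad/s, so 136.9 deg/s = 136.9 * 0.017453293 = 2.3893557 rad/s. 1 rpm = 0.10471976 rad/s, so 2.3893557 rad/s = 2.3893557 / 0.10471976 = 22.816667 rpm ≈ 22.82 rpm (4 s.f.). Final answer: 22.82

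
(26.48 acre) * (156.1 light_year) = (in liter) 1 acre = 4046.8564 m^2, so 26.48 acre = 26.48 * 4046.8564 = 107160.76 m^2. 1 light_year = 9.4607305e+15 m, so 156.1 light_year = 156.1 * 9.4607305e+15 = 1.47682e+18 m. Combine: 107160.76 m^2 * 1.47682e+18 m = 1.5825715e+23 m^3. 1 liter = 0.001 m^3, so 1.5825715e+23 m^3 = 1.5825715e+23 / 0.001 = 1.5825715e+26 liter ≈ 1.583e+26 liter (4 s.f.). Final answer: 1.583e+26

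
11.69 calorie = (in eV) 3.053e+20. Check: 1 calorie = 4.184 J, so 11.69 calorie = 11.69 * 4.184 = 48.91096 J. 1 eV = 1.6021766e-19 J, so 48.91096 J = 48.91096 / 1.6021766e-19 = 3.052782e+20 eV ≈ 3.053e+20 eV (4 s.f.).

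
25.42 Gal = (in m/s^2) 1 Gal = 0.01 m/s^2, so 25.42 Gal = 25.42 * 0.01 = 0.2542 m/s^2. Result: 0.2542 m/s^2. Final answer: 0.2542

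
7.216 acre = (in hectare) 1 acre = 4046.8564 m^2, so 7.216 acre = 7.216 * 4046.8564 = 29202.116 m^2. 1 hectare = 10000 m^2, so 29202.116 m^2 = 29202.116 / 10000 = 2.9202116 hectare ≈ 2.92 hectare (4 s.f.). Final answer: 2.92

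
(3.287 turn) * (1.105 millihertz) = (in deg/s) 1.308. Check: 1 turn = 6.2831853 rad, so 3.287 turn = 3.287 * 6.2831853 = 20.65283 rad. 1 millihertz = 0.001 Hz, so 1.105 millihertz = 1.105 * 0.001 = 0.001105 Hz. Combine: 20.65283 rad * 0.001105 Hz = 0.022821377 rad/s. 1 deg/s = 0.017453293 rad/s, so 0.022821377 rad/s = 0.022821377 / 0.017453293 = 1.3075686 deg/s ≈ 1.308 deg/s (4 s.f.).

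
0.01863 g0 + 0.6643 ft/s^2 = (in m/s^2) 1 g0 = 9.80665 m/s^2, so 0.01863 g0 = 0.01863 * 9.80665 = 0.18269789 m/s^2. 1 ft/s^2 = 0.3048 m/s^2, so 0.6643 ft/s^2 = 0.6643 * 0.3048 = 0.20247864 m/s^2. Sum: 0.18269789 + 0.20247864 = 0.38517653 m/s^2. Result: 0.38517653 m/s^2 ≈ 0.3852 m/s^2 (4 s.f.). Final answer: 0.3852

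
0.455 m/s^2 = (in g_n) 1 g_n = 9.80665 m/s^2, so 0.455 m/s^2 = 0.455 / 9.80665 = 0.046397088 g_n ≈ 0.0464 g_n (4 s.f.). Final answer: 0.0464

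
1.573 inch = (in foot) 1 inch = 0.0254 m, so 1.573 inch = 1.573 * 0.0254 = 0.0399542 m. 1 foot = 0.3048 m, so 0.0399542 m = 0.0399542 / 0.3048 = 0.13108333 foot ≈ 0.1311 foot (4 s.f.). Final answer: 0.1311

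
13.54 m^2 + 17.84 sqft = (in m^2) 13.54 m^2 is already in m^2. 1 sqft = 0.09290304 m^2, so 17.84 sqft = 17.84 * 0.09290304 = 1.6573902 m^2. Sum: 13.54 + 1.6573902 = 15.19739 m^2. Result: 15.19739 m^2 ≈ 15.2 m^2 (4 s.f.). Final answer: 15.2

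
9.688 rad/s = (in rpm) 1 rpm = 0.10471976 rad/s, so 9.688 rad/s = 9.688 / 0.10471976 = 92.513585 rpm ≈ 92.51 rpm (4 s.f.). Final answer: 92.51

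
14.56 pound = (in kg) 1 pound = 0.45359237 kg, so 14.56 pound = 14.56 * 0.45359237 = 6.6043049 kg. Result: 6.6043049 kg ≈ 6.604 kg (4 s.f.). Final answer: 6.604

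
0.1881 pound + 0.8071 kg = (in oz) 1 pound = 0.45359237 kg, so 0.1881 pound = 0.1881 * 0.45359237 = 0.085320725 kg. 0.8071 kg is already in kg. Sum: 0.085320725 + 0.8071 = 0.89242072 kg. 1 oz = 0.028349523 kg, so 0.89242072 kg = 0.89242072 / 0.028349523 = 31.479215 oz ≈ 31.48 oz (4 s.f.). Final answer: 31.48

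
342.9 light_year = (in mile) 1 light_year = 9.4607305e+15 m, so 342.9 light_year = 342.9 * 9.4607305e+15 = 3.2440845e+18 m. 1 mile = 1609.344 m, so 3.2440845e+18 m = 3.2440845e+18 / 1609.344 = 2.0157806e+15 mile ≈ 2.016e+15 mile (4 s.f.). Final answer: 2.016e+15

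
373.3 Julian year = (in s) 1 Julian year = 31557600 s, so 373.3 Julian year = 373.3 * 31557600 = 1.1780452e+10 s. Result: 1.1780452e+10 s ≈ 1.178e+10 s (4 s.f.). Final answer: 1.178e+10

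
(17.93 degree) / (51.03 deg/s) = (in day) 4.067e-06. Check: 1 degree = 0.017453293 rad, so 17.93 degree = 17.93 * 0.017453293 = 0.31293753 rad. 1 deg/s = 0.017453293 rad/s, so 51.03 deg/s = 51.03 * 0.017453293 = 0.89064152 rad/s. Combine: 0.31293753 rad / 0.89064152 rad/s = 0.35136194 s. 1 day = 86400 s, so 0.35136194 s = 0.35136194 / 86400 = 4.0666892e-06 day ≈ 4.067e-06 day (4 s.f.).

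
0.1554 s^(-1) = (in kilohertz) 0.1554 s^(-1) = 0.1554 Hz. 1 kilohertz = 1000 Hz, so 0.1554 Hz = 0.1554 / 1000 = 0.0001554 kilohertz. Final answer: 0.0001554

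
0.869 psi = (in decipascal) 1 psi = 6894.7573 Pa, so 0.869 psi = 0.869 * 6894.7573 = 5991.5441 Pa. 1 decipascal = 0.1 Pa, so 5991.5441 Pa = 5991.5441 / 0.1 = 59915.441 decipascal ≈ 5.992e+04 decipascal (4 s.f.). Final answer: 5.992e+04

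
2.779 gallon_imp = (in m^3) 0.01263. Check: 1 gallon_imp = 0.00454609 m^3, so 2.779 gallon_imp = 2.779 * 0.00454609 = 0.012633584 m^3. Result: 0.012633584 m^3 ≈ 0.01263 m^3 (4 s.f.).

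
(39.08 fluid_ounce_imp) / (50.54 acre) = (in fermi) 5.429e+06. Check: 1 fluid_ounce_imp = 2.8413063e-05 m^3, so 39.08 fluid_ounce_imp = 39.08 * 2.8413063e-05 = 0.0011103825 m^3. 1 acre = 4046.8564 m^2, so 50.54 acre = 50.54 * 4046.8564 = 204528.12 m^2. Combine: 0.0011103825 m^3 / 204528.12 m^2 = 5.4289966e-09 m. 1 fermi = 1e-15 m, so 5.4289966e-09 m = 5.4289966e-09 / 1e-15 = 5428996.6 fermi ≈ 5.429e+06 fermi (4 s.f.).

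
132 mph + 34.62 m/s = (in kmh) 337.1. Check: 1 mph = 0.44704 m/s, so 132 mph = 132 * 0.44704 = 59.00928 m/s. 34.62 m/s is already in m/s. Sum: 59.00928 + 34.62 = 93.62928 m/s. 1 kmh = 0.27777778 m/s, so 93.62928 m/s = 93.62928 / 0.27777778 = 337.06541 kmh ≈ 337.1 kmh (4 s.f.).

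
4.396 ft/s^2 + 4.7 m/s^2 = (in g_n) 0.6159. Check: 1 ft/s^2 = 0.3048 m/s^2, so 4.396 ft/s^2 = 4.396 * 0.3048 = 1.3399008 m/s^2. 4.7 m/s^2 is already in m/s^2. Sum: 1.3399008 + 4.7 = 6.0399008 m/s^2. 1 g_n = 9.80665 m/s^2, so 6.0399008 m/s^2 = 6.0399008 / 9.80665 = 0.61589848 g_n ≈ 0.6159 g_n (4 s.f.).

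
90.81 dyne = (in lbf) 1 dyne = 1e-05 N, so 90.81 dyne = 90.81 * 1e-05 = 0.0009081 N. 1 lbf = 4.4482216 N, so 0.0009081 N = 0.0009081 / 4.4482216 = 0.000204149 lbf ≈ 0.0002041 lbf (4 s.f.). Final answer: 0.0002041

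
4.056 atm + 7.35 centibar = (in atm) 4.129. Check: 1 atm = 101325 Pa, so 4.056 atm = 4.056 * 101325 = 410974.2 Pa. 1 centibar = 1000 Pa, so 7.35 centibar = 7.35 * 1000 = 7350 Pa. Sum: 410974.2 + 7350 = 418324.2 Pa. 1 atm = 101325 Pa, so 418324.2 Pa = 418324.2 / 101325 = 4.1285389 atm ≈ 4.129 atm (4 s.f.).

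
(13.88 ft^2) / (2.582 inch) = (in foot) 1 ft^2 = 0.09290304 m^2, so 13.88 ft^2 = 13.88 * 0.09290304 = 1.2894942 m^2. 1 inch = 0.0254 m, so 2.582 inch = 2.582 * 0.0254 = 0.0655828 m. Combine: 1.2894942 m^2 / 0.0655828 m = 19.662079 m. 1 foot = 0.3048 m, so 19.662079 m = 19.662079 / 0.3048 = 64.508133 foot ≈ 64.51 foot (4 s.f.). Final answer: 64.51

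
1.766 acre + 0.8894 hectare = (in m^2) 1.604e+04. Check: 1 acre = 4046.8564 m^2, so 1.766 acre = 1.766 * 4046.8564 = 7146.7484 m^2. 1 hectare = 10000 m^2, so 0.8894 hectare = 0.8894 * 10000 = 8894 m^2. Sum: 7146.7484 + 8894 = 16040.748 m^2. Result: 16040.748 m^2 ≈ 1.604e+04 m^2 (4 s.f.).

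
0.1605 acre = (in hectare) 1 acre = 4046.8564 m^2, so 0.1605 acre = 0.1605 * 4046.8564 = 649.52046 m^2. 1 hectare = 10000 m^2, so 649.52046 m^2 = 649.52046 / 10000 = 0.064952046 hectare ≈ 0.06495 hectare (4 s.f.). Final answer: 0.06495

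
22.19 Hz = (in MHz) 1 MHz = 1000000 Hz, so 22.19 Hz = 22.19 / 1000000 = 2.219e-05 MHz. Final answer: 2.219e-05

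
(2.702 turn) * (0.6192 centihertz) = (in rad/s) 1 turn = 6.2831853 rad, so 2.702 turn = 2.702 * 6.2831853 = 16.977167 rad. 1 centihertz = 0.01 Hz, so 0.6192 centihertz = 0.6192 * 0.01 = 0.006192 Hz. Combine: 16.977167 rad * 0.006192 Hz = 0.10512262 rad/s. Result: 0.10512262 rad/s ≈ 0.1051 rad/s (4 s.f.). Final answer: 0.1051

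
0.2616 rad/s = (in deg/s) 1 deg/s = 0.017453293 rad/s, so 0.2616 rad/s = 0.2616 / 0.017453293 = 14.988576 deg/s ≈ 14.99 deg/s (4 s.f.). Final answer: 14.99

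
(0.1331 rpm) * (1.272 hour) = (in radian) 1 rpm = 0.10471976 rad/s, so 0.1331 rpm = 0.1331 * 0.10471976 = 0.013938199 rad/s. 1 hour = 3600 s, so 1.272 hour = 1.272 * 3600 = 4579.2 s. Combine: 0.013938199 rad/s * 4579.2 s = 63.825803 rad. 63.825803 rad = 63.825803 radian ≈ 63.83 radian (4 s.f.). Final answer: 63.83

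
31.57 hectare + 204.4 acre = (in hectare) 114.3. Check: 1 hectare = 10000 m^2, so 31.57 hectare = 31.57 * 10000 = 315700 m^2. 1 acre = 4046.8564 m^2, so 204.4 acre = 204.4 * 4046.8564 = 827177.45 m^2. Sum: 315700 + 827177.45 = 1142877.5 m^2. 1 hectare = 10000 m^2, so 1142877.5 m^2 = 1142877.5 / 10000 = 114.28775 hectare ≈ 114.3 hectare (4 s.f.).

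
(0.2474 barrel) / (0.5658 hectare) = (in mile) 1 barrel = 0.15898729 m^3, so 0.2474 barrel = 0.2474 * 0.15898729 = 0.039333457 m^3. 1 hectare = 10000 m^2, so 0.5658 hectare = 0.5658 * 10000 = 5658 m^2. Combine: 0.039333457 m^3 / 5658 m^2 = 6.9518305e-06 m. 1 mile = 1609.344 m, so 6.9518305e-06 m = 6.9518305e-06 / 1609.344 = 4.3196672e-09 mile ≈ 4.32e-09 mile (4 s.f.). Final answer: 4.32e-09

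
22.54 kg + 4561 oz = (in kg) 151.8. Check: 22.54 kg is already in kg. 1 oz = 0.028349523 kg, so 4561 oz = 4561 * 0.028349523 = 129.30217 kg. Sum: 22.54 + 129.30217 = 151.84217 kg. Result: 151.84217 kg ≈ 151.8 kg (4 s.f.).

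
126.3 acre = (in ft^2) 5.502e+06. Check: 1 acre = 4046.8564 m^2, so 126.3 acre = 126.3 * 4046.8564 = 511117.97 m^2. 1 ft^2 = 0.09290304 m^2, so 511117.97 m^2 = 511117.97 / 0.09290304 = 5501628 ft^2 ≈ 5.502e+06 ft^2 (4 s.f.).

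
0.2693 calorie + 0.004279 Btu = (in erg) 1 calorie = 4.184 J, so 0.2693 calorie = 0.2693 * 4.184 = 1.1267512 J. 1 Btu = 1055.0559 J, so 0.004279 Btu = 0.004279 * 1055.0559 = 4.514584 J. Sum: 1.1267512 + 4.514584 = 5.6413352 J. 1 erg = 1e-07 J, so 5.6413352 J = 5.6413352 / 1e-07 = 56413352 erg ≈ 5.641e+07 erg (4 s.f.). Final answer: 5.641e+07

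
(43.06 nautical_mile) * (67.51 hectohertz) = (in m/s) 5.384e+08. Check: 1 nautical_mile = 1852 m, so 43.06 nautical_mile = 43.06 * 1852 = 79747.12 m. 1 hectohertz = 100 Hz, so 67.51 hectohertz = 67.51 * 100 = 6751 Hz. Combine: 79747.12 m * 6751 Hz = 5.3837281e+08 m/s. Result: 5.3837281e+08 m/s ≈ 5.384e+08 m/s (4 s.f.).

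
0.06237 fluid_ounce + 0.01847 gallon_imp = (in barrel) 0.0005397. Check: 1 fluid_ounce = 2.957353e-05 m^3, so 0.06237 fluid_ounce = 0.06237 * 2.957353e-05 = 1.844501e-06 m^3. 1 gallon_imp = 0.00454609 m^3, so 0.01847 gallon_imp = 0.01847 * 0.00454609 = 8.3966282e-05 m^3. Sum: 1.844501e-06 + 8.3966282e-05 = 8.5810783e-05 m^3. 1 barrel = 0.15898729 m^3, so 8.5810783e-05 m^3 = 8.5810783e-05 / 0.15898729 = 0.00053973359 barrel ≈ 0.0005397 barrel (4 s.f.).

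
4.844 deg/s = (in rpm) 0.8073. Check: 1 deg/s = 0.017453293 rad/s, so 4.844 deg/s = 4.844 * 0.017453293 = 0.084543749 rad/s. 1 rpm = 0.10471976 rad/s, so 0.084543749 rad/s = 0.084543749 / 0.10471976 = 0.80733333 rpm ≈ 0.8073 rpm (4 s.f.).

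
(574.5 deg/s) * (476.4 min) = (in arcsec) 1 deg/s = 0.017453293 rad/s, so 574.5 deg/s = 574.5 * 0.017453293 = 10.026917 rad/s. 1 min = 60 s, so 476.4 min = 476.4 * 60 = 28584 s. Combine: 10.026917 rad/s * 28584 s = 286609.38 rad. 1 arcsec = 4.8481368e-06 rad, so 286609.38 rad = 286609.38 / 4.8481368e-06 = 5.9117429e+10 arcsec ≈ 5.912e+10 arcsec (4 s.f.). Final answer: 5.912e+10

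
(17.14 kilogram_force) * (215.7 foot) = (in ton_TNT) 1 kilogram_force = 9.80665 N, so 17.14 kilogram_force = 17.14 * 9.80665 = 168.08598 N. 1 foot = 0.3048 m, so 215.7 foot = 215.7 * 0.3048 = 65.74536 m. Combine: 168.08598 N * 65.74536 m = 11050.873 J. 1 ton_TNT = 4.184e+09 J, so 11050.873 J = 11050.873 / 4.184e+09 = 2.6412221e-06 ton_TNT ≈ 2.641e-06 ton_TNT (4 s.f.). Final answer: 2.641e-06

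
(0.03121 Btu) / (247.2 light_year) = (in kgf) 1.436e-18. Check: 1 Btu = 1055.0559 J, so 0.03121 Btu = 0.03121 * 1055.0559 = 32.928293 J. 1 light_year = 9.4607305e+15 m, so 247.2 light_year = 247.2 * 9.4607305e+15 = 2.3386926e+18 m. Combine: 32.928293 J / 2.3386926e+18 m = 1.4079787e-17 N. 1 kgf = 9.80665 N, so 1.4079787e-17 N = 1.4079787e-17 / 9.80665 = 1.4357387e-18 kgf ≈ 1.436e-18 kgf (4 s.f.).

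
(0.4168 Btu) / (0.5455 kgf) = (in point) 1 Btu = 1055.0559 J, so 0.4168 Btu = 0.4168 * 1055.0559 = 439.74728 J. 1 kgf = 9.80665 N, so 0.5455 kgf = 0.5455 * 9.80665 = 5.3495276 N. Combine: 439.74728 J / 5.3495276 N = 82.203012 m. 1 point = 0.00035277778 m, so 82.203012 m = 82.203012 / 0.00035277778 = 233016.41 point ≈ 2.33e+05 point (4 s.f.). Final answer: 2.33e+05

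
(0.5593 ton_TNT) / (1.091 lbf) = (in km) 1 ton_TNT = 4.184e+09 J, so 0.5593 ton_TNT = 0.5593 * 4.184e+09 = 2.3401112e+09 J. 1 lbf = 4.4482216 N, so 1.091 lbf = 1.091 * 4.4482216 = 4.8530098 N. Combine: 2.3401112e+09 J / 4.8530098 N = 4.8219792e+08 m. 1 km = 1000 m, so 4.8219792e+08 m = 4.8219792e+08 / 1000 = 482197.92 km ≈ 4.822e+05 km (4 s.f.). Final answer: 4.822e+05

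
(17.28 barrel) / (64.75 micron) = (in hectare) 1 barrel = 0.15898729 m^3, so 17.28 barrel = 17.28 * 0.15898729 = 2.7473005 m^3. 1 micron = 1e-06 m, so 64.75 micron = 64.75 * 1e-06 = 6.475e-05 m. Combine: 2.7473005 m^3 / 6.475e-05 m = 42429.351 m^2. 1 hectare = 10000 m^2, so 42429.351 m^2 = 42429.351 / 10000 = 4.2429351 hectare ≈ 4.243 hectare (4 s.f.). Final answer: 4.243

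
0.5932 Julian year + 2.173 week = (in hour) 1 Julian year = 31557600 s, so 0.5932 Julian year = 0.5932 * 31557600 = 18719968 s. 1 week = 604800 s, so 2.173 week = 2.173 * 604800 = 1314230.4 s. Sum: 18719968 + 1314230.4 = 20034199 s. 1 hour = 3600 s, so 20034199 s = 20034199 / 3600 = 5565.0552 hour ≈ 5565 hour (4 s.f.). Final answer: 5565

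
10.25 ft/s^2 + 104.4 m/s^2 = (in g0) 10.96. Check: 1 ft/s^2 = 0.3048 m/s^2, so 10.25 ft/s^2 = 10.25 * 0.3048 = 3.1242 m/s^2. 104.4 m/s^2 is already in m/s^2. Sum: 3.1242 + 104.4 = 107.5242 m/s^2. 1 g0 = 9.80665 m/s^2, so 107.5242 m/s^2 = 107.5242 / 9.80665 = 10.964417 g0 ≈ 10.96 g0 (4 s.f.).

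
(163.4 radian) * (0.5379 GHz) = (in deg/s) 5.036e+12. Check: 163.4 radian = 163.4 rad. 1 GHz = 1e+09 Hz, so 0.5379 GHz = 0.5379 * 1e+09 = 5.379e+08 Hz. Combine: 163.4 rad * 5.379e+08 Hz = 8.789286e+10 rad/s. 1 deg/s = 0.017453293 rad/s, so 8.789286e+10 rad/s = 8.789286e+10 / 0.017453293 = 5.0358899e+12 deg/s ≈ 5.036e+12 deg/s (4 s.f.).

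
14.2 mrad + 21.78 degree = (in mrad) 394.3. Check: 1 mrad = 0.001 rad, so 14.2 mrad = 14.2 * 0.001 = 0.0142 rad. 1 degree = 0.017453293 rad, so 21.78 degree = 21.78 * 0.017453293 = 0.38013271 rad. Sum: 0.0142 + 0.38013271 = 0.39433271 rad. 1 mrad = 0.001 rad, so 0.39433271 rad = 0.39433271 / 0.001 = 394.33271 mrad ≈ 394.3 mrad (4 s.f.).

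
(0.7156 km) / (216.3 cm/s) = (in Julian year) 1 km = 1000 m, so 0.7156 km = 0.7156 * 1000 = 715.6 m. 1 cm/s = 0.01 m/s, so 216.3 cm/s = 216.3 * 0.01 = 2.163 m/s. Combine: 715.6 m / 2.163 m/s = 330.8368 s. 1 Julian year = 31557600 s, so 330.8368 s = 330.8368 / 31557600 = 1.0483586e-05 Julian year ≈ 1.048e-05 Julian year (4 s.f.). Final answer: 1.048e-05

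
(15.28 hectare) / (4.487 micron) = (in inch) 1.341e+12. Check: 1 hectare = 10000 m^2, so 15.28 hectare = 15.28 * 10000 = 152800 m^2. 1 micron = 1e-06 m, so 4.487 micron = 4.487 * 1e-06 = 4.487e-06 m. Combine: 152800 m^2 / 4.487e-06 m = 3.4053934e+10 m. 1 inch = 0.0254 m, so 3.4053934e+10 m = 3.4053934e+10 / 0.0254 = 1.340706e+12 inch ≈ 1.341e+12 inch (4 s.f.).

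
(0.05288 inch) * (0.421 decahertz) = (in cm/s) 1 inch = 0.0254 m, so 0.05288 inch = 0.05288 * 0.0254 = 0.001343152 m. 1 decahertz = 10 Hz, so 0.421 decahertz = 0.421 * 10 = 4.21 Hz. Combine: 0.001343152 m * 4.21 Hz = 0.0056546699 m/s. 1 cm/s = 0.01 m/s, so 0.0056546699 m/s = 0.0056546699 / 0.01 = 0.56546699 cm/s ≈ 0.5655 cm/s (4 s.f.). Final answer: 0.5655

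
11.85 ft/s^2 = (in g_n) 0.3683. Check: 1 ft/s^2 = 0.3048 m/s^2, so 11.85 ft/s^2 = 11.85 * 0.3048 = 3.61188 m/s^2. 1 g_n = 9.80665 m/s^2, so 3.61188 m/s^2 = 3.61188 / 9.80665 = 0.36830926 g_n ≈ 0.3683 g_n (4 s.f.).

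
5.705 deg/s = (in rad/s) 0.09957. Check: 1 deg/s = 0.017453293 rad/s, so 5.705 deg/s = 5.705 * 0.017453293 = 0.099571034 rad/s. Result: 0.099571034 rad/s ≈ 0.09957 rad/s (4 s.f.).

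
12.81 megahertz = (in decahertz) 1.281e+06. Check: 1 megahertz = 1000000 Hz, so 12.81 megahertz = 12.81 * 1000000 = 12810000 Hz. 1 decahertz = 10 Hz, so 12810000 Hz = 12810000 / 10 = 1281000 decahertz ≈ 1.281e+06 decahertz (4 s.f.).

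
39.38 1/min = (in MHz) 1 1/min = 0.016666667 Hz, so 39.38 1/min = 39.38 * 0.016666667 = 0.65633333 Hz. 1 MHz = 1000000 Hz, so 0.65633333 Hz = 0.65633333 / 1000000 = 6.5633333e-07 MHz ≈ 6.563e-07 MHz (4 s.f.). Final answer: 6.563e-07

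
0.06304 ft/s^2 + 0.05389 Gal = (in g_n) 1 ft/s^2 = 0.3048 m/s^2, so 0.06304 ft/s^2 = 0.06304 * 0.3048 = 0.019214592 m/s^2. 1 Gal = 0.01 m/s^2, so 0.05389 Gal = 0.05389 * 0.01 = 0.0005389 m/s^2. Sum: 0.019214592 + 0.0005389 = 0.019753492 m/s^2. 1 g_n = 9.80665 m/s^2, so 0.019753492 m/s^2 = 0.019753492 / 9.80665 = 0.0020142956 g_n ≈ 0.002014 g_n (4 s.f.). Final answer: 0.002014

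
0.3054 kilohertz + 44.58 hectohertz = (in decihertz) 4.763e+04. Check: 1 kilohertz = 1000 Hz, so 0.3054 kilohertz = 0.3054 * 1000 = 305.4 Hz. 1 hectohertz = 100 Hz, so 44.58 hectohertz = 44.58 * 100 = 4458 Hz. Sum: 305.4 + 4458 = 4763.4 Hz. 1 decihertz = 0.1 Hz, so 4763.4 Hz = 4763.4 / 0.1 = 47634 decihertz ≈ 4.763e+04 decihertz (4 s.f.).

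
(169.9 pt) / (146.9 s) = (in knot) 1 pt = 0.00035277778 m, so 169.9 pt = 169.9 * 0.00035277778 = 0.059936944 m. 146.9 s is already in s. Combine: 0.059936944 m / 146.9 s = 0.00040801188 m/s. 1 knot = 0.51444444 m/s, so 0.00040801188 m/s = 0.00040801188 / 0.51444444 = 0.00079311164 knot ≈ 0.0007931 knot (4 s.f.). Final answer: 0.0007931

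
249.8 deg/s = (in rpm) 1 deg/s = 0.017453293 rad/s, so 249.8 deg/s = 249.8 * 0.017453293 = 4.3598325 rad/s. 1 rpm = 0.10471976 rad/s, so 4.3598325 rad/s = 4.3598325 / 0.10471976 = 41.633333 rpm ≈ 41.63 rpm (4 s.f.). Final answer: 41.63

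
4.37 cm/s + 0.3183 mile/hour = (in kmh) 0.6696. Check: 1 cm/s = 0.01 m/s, so 4.37 cm/s = 4.37 * 0.01 = 0.0437 m/s. 1 mile/hour = 0.44704 m/s, so 0.3183 mile/hour = 0.3183 * 0.44704 = 0.14229283 m/s. Sum: 0.0437 + 0.14229283 = 0.18599283 m/s. 1 kmh = 0.27777778 m/s, so 0.18599283 m/s = 0.18599283 / 0.27777778 = 0.6695742 kmh ≈ 0.6696 kmh (4 s.f.).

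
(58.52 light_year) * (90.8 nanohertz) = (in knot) 9.772e+10. Check: 1 light_year = 9.4607305e+15 m, so 58.52 light_year = 58.52 * 9.4607305e+15 = 5.5364195e+17 m. 1 nanohertz = 1e-09 Hz, so 90.8 nanohertz = 90.8 * 1e-09 = 9.08e-08 Hz. Combine: 5.5364195e+17 m * 9.08e-08 Hz = 5.0270689e+10 m/s. 1 knot = 0.51444444 m/s, so 5.0270689e+10 m/s = 5.0270689e+10 / 0.51444444 = 9.7718402e+10 knot ≈ 9.772e+10 knot (4 s.f.).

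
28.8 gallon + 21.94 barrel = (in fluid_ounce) 1 gallon = 0.0037854118 m^3, so 28.8 gallon = 28.8 * 0.0037854118 = 0.10901986 m^3. 1 barrel = 0.15898729 m^3, so 21.94 barrel = 21.94 * 0.15898729 = 3.4881813 m^3. Sum: 0.10901986 + 3.4881813 = 3.5972011 m^3. 1 fluid_ounce = 2.957353e-05 m^3, so 3.5972011 m^3 = 3.5972011 / 2.957353e-05 = 121635.84 fluid_ounce ≈ 1.216e+05 fluid_ounce (4 s.f.). Final answer: 1.216e+05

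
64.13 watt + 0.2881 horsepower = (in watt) 279. Check: 64.13 watt = 64.13 W. 1 horsepower = 745.69987 W, so 0.2881 horsepower = 0.2881 * 745.69987 = 214.83613 W. Sum: 64.13 + 214.83613 = 278.96613 W. 278.96613 W = 278.96613 watt ≈ 279 watt (4 s.f.).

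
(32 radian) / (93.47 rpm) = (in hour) 32 radian = 32 rad. 1 rpm = 0.10471976 rad/s, so 93.47 rpm = 93.47 * 0.10471976 = 9.7881555 rad/s. Combine: 32 rad / 9.7881555 rad/s = 3.2692574 s. 1 hour = 3600 s, so 3.2692574 s = 3.2692574 / 3600 = 0.00090812706 hour ≈ 0.0009081 hour (4 s.f.). Final answer: 0.0009081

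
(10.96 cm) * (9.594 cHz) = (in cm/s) 1 cm = 0.01 m, so 10.96 cm = 10.96 * 0.01 = 0.1096 m. 1 cHz = 0.01 Hz, so 9.594 cHz = 9.594 * 0.01 = 0.09594 Hz. Combine: 0.1096 m * 0.09594 Hz = 0.010515024 m/s. 1 cm/s = 0.01 m/s, so 0.010515024 m/s = 0.010515024 / 0.01 = 1.0515024 cm/s ≈ 1.052 cm/s (4 s.f.). Final answer: 1.052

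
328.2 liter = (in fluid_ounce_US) 1 liter = 0.001 m^3, so 328.2 liter = 328.2 * 0.001 = 0.3282 m^3. 1 fluid_ounce_US = 2.957353e-05 m^3, so 0.3282 m^3 = 0.3282 / 2.957353e-05 = 11097.762 fluid_ounce_US ≈ 1.11e+04 fluid_ounce_US (4 s.f.). Final answer: 1.11e+04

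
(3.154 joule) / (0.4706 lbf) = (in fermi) 1.507e+15. Check: 3.154 joule = 3.154 J. 1 lbf = 4.4482216 N, so 0.4706 lbf = 0.4706 * 4.4482216 = 2.0933331 N. Combine: 3.154 J / 2.0933331 N = 1.5066881 m. 1 fermi = 1e-15 m, so 1.5066881 m = 1.5066881 / 1e-15 = 1.5066881e+15 fermi ≈ 1.507e+15 fermi (4 s.f.).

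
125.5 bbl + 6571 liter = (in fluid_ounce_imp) 9.335e+05. Check: 1 bbl = 0.15898729 m^3, so 125.5 bbl = 125.5 * 0.15898729 = 19.952906 m^3. 1 liter = 0.001 m^3, so 6571 liter = 6571 * 0.001 = 6.571 m^3. Sum: 19.952906 + 6.571 = 26.523906 m^3. 1 fluid_ounce_imp = 2.8413063e-05 m^3, so 26.523906 m^3 = 26.523906 / 2.8413063e-05 = 933510.97 fluid_ounce_imp ≈ 9.335e+05 fluid_ounce_imp (4 s.f.).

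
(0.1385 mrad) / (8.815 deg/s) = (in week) 1.488e-09. Check: 1 mrad = 0.001 rad, so 0.1385 mrad = 0.1385 * 0.001 = 0.0001385 rad. 1 deg/s = 0.017453293 rad/s, so 8.815 deg/s = 8.815 * 0.017453293 = 0.15385077 rad/s. Combine: 0.0001385 rad / 0.15385077 rad/s = 0.00090022297 s. 1 week = 604800 s, so 0.00090022297 s = 0.00090022297 / 604800 = 1.4884639e-09 week ≈ 1.488e-09 week (4 s.f.).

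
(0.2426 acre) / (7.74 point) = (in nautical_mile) 1 acre = 4046.8564 m^2, so 0.2426 acre = 0.2426 * 4046.8564 = 981.76737 m^2. 1 point = 0.00035277778 m, so 7.74 point = 7.74 * 0.00035277778 = 0.0027305 m. Combine: 981.76737 m^2 / 0.0027305 m = 359555.89 m. 1 nautical_mile = 1852 m, so 359555.89 m = 359555.89 / 1852 = 194.14465 nautical_mile ≈ 194.1 nautical_mile (4 s.f.). Final answer: 194.1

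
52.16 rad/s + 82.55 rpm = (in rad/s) 52.16 rad/s is already in rad/s. 1 rpm = 0.10471976 rad/s, so 82.55 rpm = 82.55 * 0.10471976 = 8.6446158 rad/s. Sum: 52.16 + 8.6446158 = 60.804616 rad/s. Result: 60.804616 rad/s ≈ 60.8 rad/s (4 s.f.). Final answer: 60.8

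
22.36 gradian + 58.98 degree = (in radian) 1.381. Check: 1 gradian = 0.015707963 rad, so 22.36 gradian = 22.36 * 0.015707963 = 0.35123006 rad. 1 degree = 0.017453293 rad, so 58.98 degree = 58.98 * 0.017453293 = 1.0293952 rad. Sum: 0.35123006 + 1.0293952 = 1.3806253 rad. 1.3806253 rad = 1.3806253 radian ≈ 1.381 radian (4 s.f.).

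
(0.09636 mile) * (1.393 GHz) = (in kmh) 1 mile = 1609.344 m, so 0.09636 mile = 0.09636 * 1609.344 = 155.07639 m. 1 GHz = 1e+09 Hz, so 1.393 GHz = 1.393 * 1e+09 = 1.393e+09 Hz. Combine: 155.07639 m * 1.393e+09 Hz = 2.1602141e+11 m/s. 1 kmh = 0.27777778 m/s, so 2.1602141e+11 m/s = 2.1602141e+11 / 0.27777778 = 7.7767707e+11 kmh ≈ 7.777e+11 kmh (4 s.f.). Final answer: 7.777e+11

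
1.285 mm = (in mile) 1 mm = 0.001 m, so 1.285 mm = 1.285 * 0.001 = 0.001285 m. 1 mile = 1609.344 m, so 0.001285 m = 0.001285 / 1609.344 = 7.9846198e-07 mile ≈ 7.985e-07 mile (4 s.f.). Final answer: 7.985e-07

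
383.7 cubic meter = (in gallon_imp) 8.44e+04. Check: 383.7 cubic meter = 383.7 m^3. 1 gallon_imp = 0.00454609 m^3, so 383.7 m^3 = 383.7 / 0.00454609 = 84402.201 gallon_imp ≈ 8.44e+04 gallon_imp (4 s.f.).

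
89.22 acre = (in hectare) 36.11. Check: 1 acre = 4046.8564 m^2, so 89.22 acre = 89.22 * 4046.8564 = 361060.53 m^2. 1 hectare = 10000 m^2, so 361060.53 m^2 = 361060.53 / 10000 = 36.106053 hectare ≈ 36.11 hectare (4 s.f.).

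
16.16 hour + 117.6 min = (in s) 6.523e+04. Check: 1 hour = 3600 s, so 16.16 hour = 16.16 * 3600 = 58176 s. 1 min = 60 s, so 117.6 min = 117.6 * 60 = 7056 s. Sum: 58176 + 7056 = 65232 s. Result: 65232 s ≈ 6.523e+04 s (4 s.f.).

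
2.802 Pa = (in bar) 1 bar = 100000 Pa, so 2.802 Pa = 2.802 / 100000 = 2.802e-05 bar. Final answer: 2.802e-05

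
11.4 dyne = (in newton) 0.000114. Check: 1 dyne = 1e-05 N, so 11.4 dyne = 11.4 * 1e-05 = 0.000114 N. 0.000114 N = 0.000114 newton.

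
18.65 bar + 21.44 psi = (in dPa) 2.013e+07. Check: 1 bar = 100000 Pa, so 18.65 bar = 18.65 * 100000 = 1865000 Pa. 1 psi = 6894.7573 Pa, so 21.44 psi = 21.44 * 6894.7573 = 147823.6 Pa. Sum: 1865000 + 147823.6 = 2012823.6 Pa. 1 dPa = 0.1 Pa, so 2012823.6 Pa = 2012823.6 / 0.1 = 20128236 dPa ≈ 2.013e+07 dPa (4 s.f.).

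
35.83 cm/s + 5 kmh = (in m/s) 1.747. Check: 1 cm/s = 0.01 m/s, so 35.83 cm/s = 35.83 * 0.01 = 0.3583 m/s. 1 kmh = 0.27777778 m/s, so 5 kmh = 5 * 0.27777778 = 1.3888889 m/s. Sum: 0.3583 + 1.3888889 = 1.7471889 m/s. Result: 1.7471889 m/s ≈ 1.747 m/s (4 s.f.).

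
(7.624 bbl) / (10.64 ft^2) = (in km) 1 bbl = 0.15898729 m^3, so 7.624 bbl = 7.624 * 0.15898729 = 1.2121191 m^3. 1 ft^2 = 0.09290304 m^2, so 10.64 ft^2 = 10.64 * 0.09290304 = 0.98848835 m^2. Combine: 1.2121191 m^3 / 0.98848835 m^2 = 1.2262351 m. 1 km = 1000 m, so 1.2262351 m = 1.2262351 / 1000 = 0.0012262351 km ≈ 0.001226 km (4 s.f.). Final answer: 0.001226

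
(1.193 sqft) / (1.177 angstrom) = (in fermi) 9.417e+23. Check: 1 sqft = 0.09290304 m^2, so 1.193 sqft = 1.193 * 0.09290304 = 0.11083333 m^2. 1 angstrom = 1e-10 m, so 1.177 angstrom = 1.177 * 1e-10 = 1.177e-10 m. Combine: 0.11083333 m^2 / 1.177e-10 m = 9.4165953e+08 m. 1 fermi = 1e-15 m, so 9.4165953e+08 m = 9.4165953e+08 / 1e-15 = 9.4165953e+23 fermi ≈ 9.417e+23 fermi (4 s.f.).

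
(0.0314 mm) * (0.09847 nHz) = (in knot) 6.01e-15. Check: 1 mm = 0.001 m, so 0.0314 mm = 0.0314 * 0.001 = 3.14e-05 m. 1 nHz = 1e-09 Hz, so 0.09847 nHz = 0.09847 * 1e-09 = 9.847e-11 Hz. Combine: 3.14e-05 m * 9.847e-11 Hz = 3.091958e-15 m/s. 1 knot = 0.51444444 m/s, so 3.091958e-15 m/s = 3.091958e-15 / 0.51444444 = 6.0102855e-15 knot ≈ 6.01e-15 knot (4 s.f.).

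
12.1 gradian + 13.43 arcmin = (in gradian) 12.35. Check: 1 gradian = 0.015707963 rad, so 12.1 gradian = 12.1 * 0.015707963 = 0.19006636 rad. 1 arcmin = 0.00029088821 rad, so 13.43 arcmin = 13.43 * 0.00029088821 = 0.0039066286 rad. Sum: 0.19006636 + 0.0039066286 = 0.19397298 rad. 1 gradian = 0.015707963 rad, so 0.19397298 rad = 0.19397298 / 0.015707963 = 12.348704 gradian ≈ 12.35 gradian (4 s.f.).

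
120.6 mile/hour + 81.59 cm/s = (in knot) 106.4. Check: 1 mile/hour = 0.44704 m/s, so 120.6 mile/hour = 120.6 * 0.44704 = 53.913024 m/s. 1 cm/s = 0.01 m/s, so 81.59 cm/s = 81.59 * 0.01 = 0.8159 m/s. Sum: 53.913024 + 0.8159 = 54.728924 m/s. 1 knot = 0.51444444 m/s, so 54.728924 m/s = 54.728924 / 0.51444444 = 106.38452 knot ≈ 106.4 knot (4 s.f.).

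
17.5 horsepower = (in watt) 1 horsepower = 745.69987 W, so 17.5 horsepower = 17.5 * 745.69987 = 13049.748 W. 13049.748 W = 13049.748 watt ≈ 1.305e+04 watt (4 s.f.). Final answer: 1.305e+04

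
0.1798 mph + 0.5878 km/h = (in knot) 1 mph = 0.44704 m/s, so 0.1798 mph = 0.1798 * 0.44704 = 0.080377792 m/s. 1 km/h = 0.27777778 m/s, so 0.5878 km/h = 0.5878 * 0.27777778 = 0.16327778 m/s. Sum: 0.080377792 + 0.16327778 = 0.24365557 m/s. 1 knot = 0.51444444 m/s, so 0.24365557 m/s = 0.24365557 / 0.51444444 = 0.47362854 knot ≈ 0.4736 knot (4 s.f.). Final answer: 0.4736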